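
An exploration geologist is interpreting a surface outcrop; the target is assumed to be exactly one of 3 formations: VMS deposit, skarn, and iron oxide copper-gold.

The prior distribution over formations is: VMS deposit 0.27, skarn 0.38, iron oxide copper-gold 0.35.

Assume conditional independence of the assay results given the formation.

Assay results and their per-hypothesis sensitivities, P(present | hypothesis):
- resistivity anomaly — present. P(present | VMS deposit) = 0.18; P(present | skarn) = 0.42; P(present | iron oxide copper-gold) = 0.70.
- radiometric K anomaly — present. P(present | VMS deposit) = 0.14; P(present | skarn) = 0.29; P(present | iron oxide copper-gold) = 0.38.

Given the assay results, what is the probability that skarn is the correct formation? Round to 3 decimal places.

By Bayes' rule with conditional independence, the unnormalized weight for each hypothesis is prior × ∏ likelihoods:
  VMS deposit: 0.27 × 0.18 × 0.14 = 0.006804
  skarn: 0.38 × 0.42 × 0.29 = 0.046284
  iron oxide copper-gold: 0.35 × 0.70 × 0.38 = 0.0931
Normalizing constant Z = 0.006804 + 0.046284 + 0.0931 = 0.14619.
P(skarn | evidence) = 0.046284 / 0.14619 ≈ 0.317.

0.317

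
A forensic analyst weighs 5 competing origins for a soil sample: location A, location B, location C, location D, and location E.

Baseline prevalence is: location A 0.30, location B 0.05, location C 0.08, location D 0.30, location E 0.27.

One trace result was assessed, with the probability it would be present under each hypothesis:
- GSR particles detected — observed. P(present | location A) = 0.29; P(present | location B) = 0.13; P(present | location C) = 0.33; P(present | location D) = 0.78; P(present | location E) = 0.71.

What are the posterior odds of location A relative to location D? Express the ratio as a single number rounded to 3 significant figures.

0.372

The normalizing constant cancels in an odds ratio, so compute prior × likelihood for the two hypotheses only:
  location A: 0.30 × 0.29 = 0.087
  location D: 0.30 × 0.78 = 0.234
Posterior odds = 0.087 / 0.234 ≈ 0.372.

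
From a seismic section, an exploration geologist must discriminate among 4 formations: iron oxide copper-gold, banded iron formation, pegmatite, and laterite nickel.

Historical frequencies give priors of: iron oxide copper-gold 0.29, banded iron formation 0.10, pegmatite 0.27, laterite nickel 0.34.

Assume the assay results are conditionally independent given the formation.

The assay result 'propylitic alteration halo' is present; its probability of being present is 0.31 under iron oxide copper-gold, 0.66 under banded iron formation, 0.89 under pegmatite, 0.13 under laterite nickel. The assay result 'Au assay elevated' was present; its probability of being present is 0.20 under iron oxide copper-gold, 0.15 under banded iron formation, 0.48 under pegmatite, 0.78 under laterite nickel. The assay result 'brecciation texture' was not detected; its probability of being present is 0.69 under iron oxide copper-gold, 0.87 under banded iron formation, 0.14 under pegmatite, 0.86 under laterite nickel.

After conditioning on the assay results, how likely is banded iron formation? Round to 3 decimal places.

0.012

Multiply each prior by the joint likelihood of the assay result pattern (using 1 − P(present | H) for each absent assay result):
  iron oxide copper-gold: 0.29 × 0.31 × 0.20 × (1 − 0.69) = 0.0055738
  banded iron formation: 0.10 × 0.66 × 0.15 × (1 − 0.87) = 0.001287
  pegmatite: 0.27 × 0.89 × 0.48 × (1 − 0.14) = 0.099196
  laterite nickel: 0.34 × 0.13 × 0.78 × (1 − 0.86) = 0.0048266
The unnormalized weights sum to 0.11088.
P(banded iron formation | evidence) = 0.001287 / 0.11088 ≈ 0.012.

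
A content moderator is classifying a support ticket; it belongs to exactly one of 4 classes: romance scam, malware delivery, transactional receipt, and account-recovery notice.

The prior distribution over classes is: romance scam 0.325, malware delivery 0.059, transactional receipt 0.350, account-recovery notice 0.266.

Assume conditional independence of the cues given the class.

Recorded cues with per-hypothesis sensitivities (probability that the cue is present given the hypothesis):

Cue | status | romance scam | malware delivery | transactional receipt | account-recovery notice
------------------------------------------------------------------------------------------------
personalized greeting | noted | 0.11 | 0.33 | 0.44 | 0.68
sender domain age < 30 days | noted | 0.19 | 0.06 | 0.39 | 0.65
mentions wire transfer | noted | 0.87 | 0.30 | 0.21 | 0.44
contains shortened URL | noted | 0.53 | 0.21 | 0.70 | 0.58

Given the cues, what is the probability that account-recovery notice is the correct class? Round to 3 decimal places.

Multiply each prior by the joint likelihood of the cue pattern:
  romance scam: 0.325 × 0.11 × 0.19 × 0.87 × 0.53 = 0.003132
  malware delivery: 0.059 × 0.33 × 0.06 × 0.30 × 0.21 = 7.3597e-05
  transactional receipt: 0.350 × 0.44 × 0.39 × 0.21 × 0.70 = 0.0088288
  account-recovery notice: 0.266 × 0.68 × 0.65 × 0.44 × 0.58 = 0.030004
Marginal likelihood of the evidence = 0.042039.
P(account-recovery notice | evidence) = 0.030004 / 0.042039 ≈ 0.714.

0.714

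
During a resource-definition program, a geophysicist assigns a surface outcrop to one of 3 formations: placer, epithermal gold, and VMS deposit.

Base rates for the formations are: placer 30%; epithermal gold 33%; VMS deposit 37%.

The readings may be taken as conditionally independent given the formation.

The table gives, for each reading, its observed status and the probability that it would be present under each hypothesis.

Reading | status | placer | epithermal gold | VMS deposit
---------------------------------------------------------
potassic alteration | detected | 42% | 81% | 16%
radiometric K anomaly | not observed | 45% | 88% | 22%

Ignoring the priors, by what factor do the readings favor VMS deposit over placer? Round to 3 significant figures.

0.540

Joint likelihood of the reading pattern under each hypothesis (using 1 − P(present | H) for each absent reading):
  VMS deposit: 0.16 × (1 − 0.22) = 0.1248
  placer: 0.42 × (1 − 0.45) = 0.231
Bayes factor = 0.1248 / 0.231 ≈ 0.540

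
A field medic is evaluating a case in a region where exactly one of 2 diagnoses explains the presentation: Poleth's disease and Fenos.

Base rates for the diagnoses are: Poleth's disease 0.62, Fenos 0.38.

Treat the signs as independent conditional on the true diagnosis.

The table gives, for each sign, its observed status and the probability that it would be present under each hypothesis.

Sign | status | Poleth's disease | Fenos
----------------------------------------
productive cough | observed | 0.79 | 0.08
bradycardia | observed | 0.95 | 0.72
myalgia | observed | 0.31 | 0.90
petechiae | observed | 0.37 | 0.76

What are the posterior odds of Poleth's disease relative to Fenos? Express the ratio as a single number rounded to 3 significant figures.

The normalizing constant cancels in an odds ratio, so compute prior × likelihood for the two hypotheses only:
  Poleth's disease: 0.62 × 0.79 × 0.95 × 0.31 × 0.37 = 0.053371
  Fenos: 0.38 × 0.08 × 0.72 × 0.90 × 0.76 = 0.014971
Odds(Poleth's disease : Fenos) = 0.053371 / 0.014971 ≈ 3.56.

3.56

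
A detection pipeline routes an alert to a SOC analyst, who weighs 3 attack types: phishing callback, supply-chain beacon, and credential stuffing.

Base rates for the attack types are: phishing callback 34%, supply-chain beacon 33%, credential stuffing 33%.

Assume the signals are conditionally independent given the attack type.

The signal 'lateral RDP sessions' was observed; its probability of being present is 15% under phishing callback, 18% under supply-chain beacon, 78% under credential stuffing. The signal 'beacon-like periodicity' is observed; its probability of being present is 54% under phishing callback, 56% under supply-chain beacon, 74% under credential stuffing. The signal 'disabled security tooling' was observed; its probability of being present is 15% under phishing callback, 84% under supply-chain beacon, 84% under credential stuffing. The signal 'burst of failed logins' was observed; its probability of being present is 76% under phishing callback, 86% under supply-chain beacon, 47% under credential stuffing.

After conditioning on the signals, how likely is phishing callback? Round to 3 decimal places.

0.031

Multiply each prior by the joint likelihood of the signal pattern:
  phishing callback: 0.34 × 0.15 × 0.54 × 0.15 × 0.76 = 0.0031396
  supply-chain beacon: 0.33 × 0.18 × 0.56 × 0.84 × 0.86 = 0.02403
  credential stuffing: 0.33 × 0.78 × 0.74 × 0.84 × 0.47 = 0.0752
The unnormalized weights sum to 0.10237.
P(phishing callback | evidence) = 0.0031396 / 0.10237 ≈ 0.031.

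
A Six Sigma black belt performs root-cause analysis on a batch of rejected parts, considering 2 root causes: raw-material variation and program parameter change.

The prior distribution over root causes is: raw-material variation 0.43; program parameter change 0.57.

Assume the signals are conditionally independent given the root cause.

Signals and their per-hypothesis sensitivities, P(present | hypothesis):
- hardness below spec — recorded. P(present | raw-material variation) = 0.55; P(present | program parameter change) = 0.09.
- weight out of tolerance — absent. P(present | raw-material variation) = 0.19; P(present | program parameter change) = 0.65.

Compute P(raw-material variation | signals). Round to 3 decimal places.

0.914

For each hypothesis, the unnormalized posterior weight is prior × product of the signal likelihoods (using 1 − P(present | H) for each absent signal):
  raw-material variation: 0.43 × 0.55 × (1 − 0.19) = 0.19157
  program parameter change: 0.57 × 0.09 × (1 − 0.65) = 0.017955
The unnormalized weights sum to 0.20952.
P(raw-material variation | evidence) = 0.19157 / 0.20952 ≈ 0.914.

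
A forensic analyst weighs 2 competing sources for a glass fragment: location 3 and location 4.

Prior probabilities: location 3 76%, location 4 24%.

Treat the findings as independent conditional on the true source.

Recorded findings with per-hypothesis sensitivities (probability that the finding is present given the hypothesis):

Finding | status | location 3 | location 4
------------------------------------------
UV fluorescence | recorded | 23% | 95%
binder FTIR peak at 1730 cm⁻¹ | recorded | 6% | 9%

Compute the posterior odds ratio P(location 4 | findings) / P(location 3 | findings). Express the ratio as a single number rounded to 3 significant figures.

Posterior odds equal prior odds times the likelihood ratio; only the two competing hypotheses matter.
  location 4: 0.24 × 0.95 × 0.09 = 0.02052
  location 3: 0.76 × 0.23 × 0.06 = 0.010488
Posterior odds = 0.02052 / 0.010488 ≈ 1.96.

1.96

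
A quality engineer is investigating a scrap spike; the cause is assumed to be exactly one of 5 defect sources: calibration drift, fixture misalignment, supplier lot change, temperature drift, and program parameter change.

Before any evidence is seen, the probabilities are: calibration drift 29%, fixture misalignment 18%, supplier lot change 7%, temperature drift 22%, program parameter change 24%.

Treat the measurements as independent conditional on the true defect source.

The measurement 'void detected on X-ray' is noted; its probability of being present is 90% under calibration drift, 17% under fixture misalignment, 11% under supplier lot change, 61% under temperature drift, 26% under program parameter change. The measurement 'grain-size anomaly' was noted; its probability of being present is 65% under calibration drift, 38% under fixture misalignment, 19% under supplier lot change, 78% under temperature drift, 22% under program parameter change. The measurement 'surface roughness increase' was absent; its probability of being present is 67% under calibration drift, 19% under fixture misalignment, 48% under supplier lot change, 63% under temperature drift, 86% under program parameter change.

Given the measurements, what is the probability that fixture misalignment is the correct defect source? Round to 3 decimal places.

By Bayes' rule with conditional independence, the unnormalized weight for each hypothesis is prior × ∏ likelihoods (using 1 − P(present | H) for each absent measurement):
  calibration drift: 0.29 × 0.90 × 0.65 × (1 − 0.67) = 0.055984
  fixture misalignment: 0.18 × 0.17 × 0.38 × (1 − 0.19) = 0.0094187
  supplier lot change: 0.07 × 0.11 × 0.19 × (1 − 0.48) = 0.00076076
  temperature drift: 0.22 × 0.61 × 0.78 × (1 − 0.63) = 0.03873
  program parameter change: 0.24 × 0.26 × 0.22 × (1 − 0.86) = 0.0019219
The unnormalized weights sum to 0.10682.
P(fixture misalignment | evidence) = 0.0094187 / 0.10682 ≈ 0.088.

0.088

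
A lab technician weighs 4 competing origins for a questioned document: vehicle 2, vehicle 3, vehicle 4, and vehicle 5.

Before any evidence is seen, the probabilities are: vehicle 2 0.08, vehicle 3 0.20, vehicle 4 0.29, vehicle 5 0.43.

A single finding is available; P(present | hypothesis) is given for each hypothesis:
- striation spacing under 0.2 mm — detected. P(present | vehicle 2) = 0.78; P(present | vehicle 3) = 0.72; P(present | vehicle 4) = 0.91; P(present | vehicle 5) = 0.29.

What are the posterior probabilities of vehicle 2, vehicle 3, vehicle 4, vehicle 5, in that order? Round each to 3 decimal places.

By Bayes' rule, the unnormalized weight for each hypothesis is prior × likelihood:
  vehicle 2: 0.08 × 0.78 = 0.0624
  vehicle 3: 0.20 × 0.72 = 0.144
  vehicle 4: 0.29 × 0.91 = 0.2639
  vehicle 5: 0.43 × 0.29 = 0.1247
Normalizing constant Z = 0.0624 + 0.144 + 0.2639 + 0.1247 = 0.595.
P(vehicle 2 | evidence) = 0.0624 / 0.595 ≈ 0.105
P(vehicle 3 | evidence) = 0.144 / 0.595 ≈ 0.242
P(vehicle 4 | evidence) = 0.2639 / 0.595 ≈ 0.444
P(vehicle 5 | evidence) = 0.1247 / 0.595 ≈ 0.210

0.105, 0.242, 0.444, 0.210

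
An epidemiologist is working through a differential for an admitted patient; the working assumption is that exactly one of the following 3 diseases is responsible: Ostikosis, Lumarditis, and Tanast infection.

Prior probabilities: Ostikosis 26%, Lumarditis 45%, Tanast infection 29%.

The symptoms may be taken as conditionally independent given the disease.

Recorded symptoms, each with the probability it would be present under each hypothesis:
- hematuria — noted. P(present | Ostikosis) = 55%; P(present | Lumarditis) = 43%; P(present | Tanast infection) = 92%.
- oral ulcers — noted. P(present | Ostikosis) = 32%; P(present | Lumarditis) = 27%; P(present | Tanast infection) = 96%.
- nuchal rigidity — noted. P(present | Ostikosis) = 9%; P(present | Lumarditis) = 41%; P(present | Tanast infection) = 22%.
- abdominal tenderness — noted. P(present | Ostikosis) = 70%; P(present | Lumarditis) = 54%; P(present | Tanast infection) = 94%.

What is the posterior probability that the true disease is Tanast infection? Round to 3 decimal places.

By Bayes' rule with conditional independence, the unnormalized weight for each hypothesis is prior × ∏ likelihoods:
  Ostikosis: 0.26 × 0.55 × 0.32 × 0.09 × 0.70 = 0.0028829
  Lumarditis: 0.45 × 0.43 × 0.27 × 0.41 × 0.54 = 0.011567
  Tanast infection: 0.29 × 0.92 × 0.96 × 0.22 × 0.94 = 0.052967
The unnormalized weights sum to 0.067417.
P(Tanast infection | evidence) = 0.052967 / 0.067417 ≈ 0.786.

0.786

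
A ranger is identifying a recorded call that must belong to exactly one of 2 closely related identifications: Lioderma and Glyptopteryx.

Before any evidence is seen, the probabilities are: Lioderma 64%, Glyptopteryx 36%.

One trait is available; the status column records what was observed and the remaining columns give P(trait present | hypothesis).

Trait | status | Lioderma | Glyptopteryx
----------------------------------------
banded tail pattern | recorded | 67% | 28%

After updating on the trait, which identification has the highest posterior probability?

Multiply each prior by the likelihood of the trait:
  Lioderma: 0.64 × 0.67 = 0.4288
  Glyptopteryx: 0.36 × 0.28 = 0.1008
Normalizing constant Z = 0.4288 + 0.1008 = 0.5296.
P(Lioderma | evidence) ≈ 0.4288 / 0.5296 ≈ 0.810
P(Glyptopteryx | evidence) ≈ 0.1008 / 0.5296 ≈ 0.190
The largest is 0.810, so Lioderma is most probable.

Lioderma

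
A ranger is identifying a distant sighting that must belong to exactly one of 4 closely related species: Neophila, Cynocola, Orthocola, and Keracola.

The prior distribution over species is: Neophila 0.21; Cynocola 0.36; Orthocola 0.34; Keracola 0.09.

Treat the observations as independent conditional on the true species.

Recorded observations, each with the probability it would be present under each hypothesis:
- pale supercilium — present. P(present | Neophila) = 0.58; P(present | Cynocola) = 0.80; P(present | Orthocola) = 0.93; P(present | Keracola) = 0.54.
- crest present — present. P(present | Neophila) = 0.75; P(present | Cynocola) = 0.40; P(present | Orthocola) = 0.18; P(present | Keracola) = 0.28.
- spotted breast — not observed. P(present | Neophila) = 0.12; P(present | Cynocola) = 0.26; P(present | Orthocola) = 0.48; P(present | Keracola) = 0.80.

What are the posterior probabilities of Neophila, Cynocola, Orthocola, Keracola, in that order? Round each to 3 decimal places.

Multiply each prior by the joint likelihood of the evidence pattern (using 1 − P(present | H) for each absent observation):
  Neophila: 0.21 × 0.58 × 0.75 × (1 − 0.12) = 0.080388
  Cynocola: 0.36 × 0.80 × 0.40 × (1 − 0.26) = 0.085248
  Orthocola: 0.34 × 0.93 × 0.18 × (1 − 0.48) = 0.029596
  Keracola: 0.09 × 0.54 × 0.28 × (1 − 0.80) = 0.0027216
Normalizing constant Z = 0.080388 + 0.085248 + 0.029596 + 0.0027216 = 0.19795.
P(Neophila | evidence) = 0.080388 / 0.19795 ≈ 0.406
P(Cynocola | evidence) = 0.085248 / 0.19795 ≈ 0.431
P(Orthocola | evidence) = 0.029596 / 0.19795 ≈ 0.150
P(Keracola | evidence) = 0.0027216 / 0.19795 ≈ 0.014

0.406, 0.431, 0.150, 0.014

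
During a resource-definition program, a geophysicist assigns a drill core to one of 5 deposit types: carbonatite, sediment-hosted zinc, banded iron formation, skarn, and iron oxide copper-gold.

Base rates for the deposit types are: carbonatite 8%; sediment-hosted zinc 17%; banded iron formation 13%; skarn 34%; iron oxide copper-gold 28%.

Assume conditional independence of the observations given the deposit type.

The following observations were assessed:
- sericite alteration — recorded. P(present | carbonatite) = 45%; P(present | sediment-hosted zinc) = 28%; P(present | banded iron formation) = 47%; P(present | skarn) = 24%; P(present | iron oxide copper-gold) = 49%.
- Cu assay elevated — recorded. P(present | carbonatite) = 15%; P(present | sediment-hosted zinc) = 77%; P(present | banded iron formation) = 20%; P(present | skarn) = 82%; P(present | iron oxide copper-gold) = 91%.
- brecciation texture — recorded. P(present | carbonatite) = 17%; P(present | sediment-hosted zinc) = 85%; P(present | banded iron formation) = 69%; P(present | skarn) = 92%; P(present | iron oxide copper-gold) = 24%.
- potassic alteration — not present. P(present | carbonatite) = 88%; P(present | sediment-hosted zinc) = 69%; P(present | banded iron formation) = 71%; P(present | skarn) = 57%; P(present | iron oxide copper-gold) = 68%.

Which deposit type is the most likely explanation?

For each hypothesis, the unnormalized posterior weight is prior × product of the observation likelihoods (using 1 − P(present | H) for each absent observation):
  carbonatite: 0.08 × 0.45 × 0.15 × 0.17 × (1 − 0.88) = 0.00011016
  sediment-hosted zinc: 0.17 × 0.28 × 0.77 × 0.85 × (1 − 0.69) = 0.0096578
  banded iron formation: 0.13 × 0.47 × 0.20 × 0.69 × (1 − 0.71) = 0.0024452
  skarn: 0.34 × 0.24 × 0.82 × 0.92 × (1 − 0.57) = 0.02647
  iron oxide copper-gold: 0.28 × 0.49 × 0.91 × 0.24 × (1 − 0.68) = 0.0095886
Normalizing constant Z = 0.00011016 + 0.0096578 + 0.0024452 + 0.02647 + 0.0095886 = 0.048272.
P(carbonatite | evidence) ≈ 0.00011016 / 0.048272 ≈ 0.002
P(sediment-hosted zinc | evidence) ≈ 0.0096578 / 0.048272 ≈ 0.200
P(banded iron formation | evidence) ≈ 0.0024452 / 0.048272 ≈ 0.051
P(skarn | evidence) ≈ 0.02647 / 0.048272 ≈ 0.548
P(iron oxide copper-gold | evidence) ≈ 0.0095886 / 0.048272 ≈ 0.199
The largest is 0.548, so skarn is most probable.

skarn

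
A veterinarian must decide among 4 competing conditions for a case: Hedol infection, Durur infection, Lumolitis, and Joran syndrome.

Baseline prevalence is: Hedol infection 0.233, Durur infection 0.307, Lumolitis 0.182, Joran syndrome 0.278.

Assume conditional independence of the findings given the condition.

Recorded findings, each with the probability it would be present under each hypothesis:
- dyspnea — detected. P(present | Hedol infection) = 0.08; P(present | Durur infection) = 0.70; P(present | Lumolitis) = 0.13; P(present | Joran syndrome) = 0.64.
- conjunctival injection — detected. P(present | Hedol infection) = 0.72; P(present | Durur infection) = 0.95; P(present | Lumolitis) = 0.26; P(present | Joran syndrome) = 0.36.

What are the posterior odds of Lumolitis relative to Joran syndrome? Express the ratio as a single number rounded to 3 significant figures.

0.0960

Posterior odds equal prior odds times the likelihood ratio; only the two competing hypotheses matter.
  Lumolitis: 0.182 × 0.13 × 0.26 = 0.0061516
  Joran syndrome: 0.278 × 0.64 × 0.36 = 0.064051
Odds(Lumolitis : Joran syndrome) = 0.0061516 / 0.064051 ≈ 0.0960.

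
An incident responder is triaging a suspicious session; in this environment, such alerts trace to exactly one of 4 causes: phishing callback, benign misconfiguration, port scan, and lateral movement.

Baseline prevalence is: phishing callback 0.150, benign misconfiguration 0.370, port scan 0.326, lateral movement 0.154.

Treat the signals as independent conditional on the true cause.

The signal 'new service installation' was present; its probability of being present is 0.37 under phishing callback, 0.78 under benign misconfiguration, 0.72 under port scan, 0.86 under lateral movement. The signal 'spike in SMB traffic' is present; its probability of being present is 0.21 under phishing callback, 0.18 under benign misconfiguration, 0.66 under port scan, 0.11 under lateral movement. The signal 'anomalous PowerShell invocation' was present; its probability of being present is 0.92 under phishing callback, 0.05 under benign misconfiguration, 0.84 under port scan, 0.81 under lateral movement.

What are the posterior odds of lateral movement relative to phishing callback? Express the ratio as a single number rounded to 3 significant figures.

1.10

Unnormalized posterior weight (prior times the signal likelihoods) for each of the two hypotheses:
  lateral movement: 0.154 × 0.86 × 0.11 × 0.81 = 0.0118
  phishing callback: 0.150 × 0.37 × 0.21 × 0.92 = 0.010723
Odds(lateral movement : phishing callback) = 0.0118 / 0.010723 ≈ 1.10.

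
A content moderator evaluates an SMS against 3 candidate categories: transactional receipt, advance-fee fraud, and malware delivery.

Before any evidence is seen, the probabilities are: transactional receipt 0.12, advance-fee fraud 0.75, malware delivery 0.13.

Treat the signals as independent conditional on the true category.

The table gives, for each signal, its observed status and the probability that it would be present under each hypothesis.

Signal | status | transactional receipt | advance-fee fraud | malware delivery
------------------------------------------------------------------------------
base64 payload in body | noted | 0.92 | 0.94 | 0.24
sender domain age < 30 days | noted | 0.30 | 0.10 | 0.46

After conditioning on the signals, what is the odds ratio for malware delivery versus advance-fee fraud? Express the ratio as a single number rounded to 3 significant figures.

0.204

Unnormalized posterior weight (prior times the signal likelihoods) for each of the two hypotheses:
  malware delivery: 0.13 × 0.24 × 0.46 = 0.014352
  advance-fee fraud: 0.75 × 0.94 × 0.10 = 0.0705
Posterior odds = 0.014352 / 0.0705 ≈ 0.204.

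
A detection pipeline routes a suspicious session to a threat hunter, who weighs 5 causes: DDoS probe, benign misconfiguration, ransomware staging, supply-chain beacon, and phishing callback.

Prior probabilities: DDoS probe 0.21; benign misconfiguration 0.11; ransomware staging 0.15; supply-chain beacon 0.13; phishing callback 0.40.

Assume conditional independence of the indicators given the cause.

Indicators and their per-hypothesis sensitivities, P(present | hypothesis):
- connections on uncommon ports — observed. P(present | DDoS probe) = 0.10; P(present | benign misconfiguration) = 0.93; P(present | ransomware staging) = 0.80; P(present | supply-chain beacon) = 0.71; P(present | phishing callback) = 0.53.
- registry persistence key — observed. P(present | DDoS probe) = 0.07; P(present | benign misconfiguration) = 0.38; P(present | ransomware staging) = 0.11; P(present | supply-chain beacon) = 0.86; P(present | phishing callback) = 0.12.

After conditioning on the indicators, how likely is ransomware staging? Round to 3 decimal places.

0.083

By Bayes' rule with conditional independence, the unnormalized weight for each hypothesis is prior × ∏ likelihoods:
  DDoS probe: 0.21 × 0.10 × 0.07 = 0.00147
  benign misconfiguration: 0.11 × 0.93 × 0.38 = 0.038874
  ransomware staging: 0.15 × 0.80 × 0.11 = 0.0132
  supply-chain beacon: 0.13 × 0.71 × 0.86 = 0.079378
  phishing callback: 0.40 × 0.53 × 0.12 = 0.02544
Marginal likelihood of the evidence = 0.15836.
P(ransomware staging | evidence) = 0.0132 / 0.15836 ≈ 0.083.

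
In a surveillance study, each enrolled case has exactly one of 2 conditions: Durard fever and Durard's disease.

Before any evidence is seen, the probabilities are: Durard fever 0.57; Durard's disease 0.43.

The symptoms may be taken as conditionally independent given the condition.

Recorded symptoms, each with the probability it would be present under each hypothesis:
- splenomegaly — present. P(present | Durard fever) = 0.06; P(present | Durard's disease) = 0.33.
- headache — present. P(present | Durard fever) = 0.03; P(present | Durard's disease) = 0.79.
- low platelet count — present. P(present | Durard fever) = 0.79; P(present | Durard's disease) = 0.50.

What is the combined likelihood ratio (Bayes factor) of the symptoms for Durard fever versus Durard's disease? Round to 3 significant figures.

0.0109

Joint likelihood of the symptom pattern under each hypothesis:
  Durard fever: 0.06 × 0.03 × 0.79 = 0.001422
  Durard's disease: 0.33 × 0.79 × 0.50 = 0.13035
Bayes factor = 0.001422 / 0.13035 ≈ 0.0109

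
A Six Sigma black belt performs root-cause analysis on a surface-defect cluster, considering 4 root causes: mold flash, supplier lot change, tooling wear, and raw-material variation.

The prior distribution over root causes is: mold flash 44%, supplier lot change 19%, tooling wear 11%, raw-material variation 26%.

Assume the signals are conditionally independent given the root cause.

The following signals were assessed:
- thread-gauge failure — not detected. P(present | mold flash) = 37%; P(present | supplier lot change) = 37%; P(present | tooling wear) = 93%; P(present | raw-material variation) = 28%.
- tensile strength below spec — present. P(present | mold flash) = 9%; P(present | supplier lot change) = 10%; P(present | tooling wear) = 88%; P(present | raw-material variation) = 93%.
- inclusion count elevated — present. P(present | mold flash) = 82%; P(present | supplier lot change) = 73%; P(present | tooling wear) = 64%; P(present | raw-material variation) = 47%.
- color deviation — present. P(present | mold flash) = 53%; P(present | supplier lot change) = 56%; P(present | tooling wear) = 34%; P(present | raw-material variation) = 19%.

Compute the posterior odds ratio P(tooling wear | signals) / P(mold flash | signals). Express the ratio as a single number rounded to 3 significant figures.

Posterior odds equal prior odds times the likelihood ratio; only the two competing hypotheses matter (using 1 − P(present | H) for each absent signal).
  tooling wear: 0.11 × (1 − 0.93) × 0.88 × 0.64 × 0.34 = 0.0014745
  mold flash: 0.44 × (1 − 0.37) × 0.09 × 0.82 × 0.53 = 0.010842
Posterior odds = 0.0014745 / 0.010842 ≈ 0.136.

0.136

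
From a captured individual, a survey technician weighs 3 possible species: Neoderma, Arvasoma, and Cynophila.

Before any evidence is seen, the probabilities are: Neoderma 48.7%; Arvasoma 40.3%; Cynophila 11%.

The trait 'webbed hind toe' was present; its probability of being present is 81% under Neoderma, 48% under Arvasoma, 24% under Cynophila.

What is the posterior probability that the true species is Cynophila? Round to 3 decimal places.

By Bayes' rule, the unnormalized weight for each hypothesis is prior × likelihood:
  Neoderma: 0.487 × 0.81 = 0.39447
  Arvasoma: 0.403 × 0.48 = 0.19344
  Cynophila: 0.110 × 0.24 = 0.0264
Marginal likelihood of the evidence = 0.61431.
P(Cynophila | evidence) = 0.0264 / 0.61431 ≈ 0.043.

0.043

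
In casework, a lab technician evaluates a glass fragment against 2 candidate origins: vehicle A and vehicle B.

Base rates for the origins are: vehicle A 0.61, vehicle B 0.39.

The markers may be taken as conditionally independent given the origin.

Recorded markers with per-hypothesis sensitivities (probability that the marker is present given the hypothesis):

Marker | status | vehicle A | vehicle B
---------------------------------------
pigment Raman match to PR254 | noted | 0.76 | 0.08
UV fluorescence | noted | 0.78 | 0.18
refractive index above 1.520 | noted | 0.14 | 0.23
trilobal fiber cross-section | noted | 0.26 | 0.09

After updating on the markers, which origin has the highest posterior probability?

Multiply each prior by the joint likelihood of the marker pattern:
  vehicle A: 0.61 × 0.76 × 0.78 × 0.14 × 0.26 = 0.013163
  vehicle B: 0.39 × 0.08 × 0.18 × 0.23 × 0.09 = 0.00011625
Marginal likelihood of the evidence = 0.013279.
P(vehicle A | evidence) ≈ 0.013163 / 0.013279 ≈ 0.991
P(vehicle B | evidence) ≈ 0.00011625 / 0.013279 ≈ 0.009
The largest is 0.991, so vehicle A is most probable.

vehicle A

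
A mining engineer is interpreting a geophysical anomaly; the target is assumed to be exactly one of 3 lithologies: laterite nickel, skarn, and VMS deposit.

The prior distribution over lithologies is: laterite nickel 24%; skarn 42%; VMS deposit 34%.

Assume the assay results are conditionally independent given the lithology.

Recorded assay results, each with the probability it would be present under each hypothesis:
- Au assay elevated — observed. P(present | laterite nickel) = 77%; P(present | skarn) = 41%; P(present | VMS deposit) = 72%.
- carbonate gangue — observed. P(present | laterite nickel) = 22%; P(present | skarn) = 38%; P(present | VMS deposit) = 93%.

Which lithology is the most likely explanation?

By Bayes' rule with conditional independence, the unnormalized weight for each hypothesis is prior × ∏ likelihoods:
  laterite nickel: 0.24 × 0.77 × 0.22 = 0.040656
  skarn: 0.42 × 0.41 × 0.38 = 0.065436
  VMS deposit: 0.34 × 0.72 × 0.93 = 0.22766
The unnormalized weights sum to 0.33376.
P(laterite nickel | evidence) ≈ 0.040656 / 0.33376 ≈ 0.122
P(skarn | evidence) ≈ 0.065436 / 0.33376 ≈ 0.196
P(VMS deposit | evidence) ≈ 0.22766 / 0.33376 ≈ 0.682
The largest is 0.682, so VMS deposit is most probable.

VMS deposit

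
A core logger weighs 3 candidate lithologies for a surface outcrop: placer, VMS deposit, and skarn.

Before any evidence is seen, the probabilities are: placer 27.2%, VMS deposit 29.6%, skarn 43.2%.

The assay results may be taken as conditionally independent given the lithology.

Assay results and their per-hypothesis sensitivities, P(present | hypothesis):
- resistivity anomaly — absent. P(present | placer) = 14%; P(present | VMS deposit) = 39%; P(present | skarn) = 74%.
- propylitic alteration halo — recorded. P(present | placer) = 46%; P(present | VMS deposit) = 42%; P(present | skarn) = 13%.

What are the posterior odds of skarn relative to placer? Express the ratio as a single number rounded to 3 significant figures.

0.136

Unnormalized posterior weight (prior times the assay result likelihoods) for each of the two hypotheses (using 1 − P(present | H) for each absent assay result):
  skarn: 0.432 × (1 − 0.74) × 0.13 = 0.014602
  placer: 0.272 × (1 − 0.14) × 0.46 = 0.1076
Odds(skarn : placer) = 0.014602 / 0.1076 ≈ 0.136.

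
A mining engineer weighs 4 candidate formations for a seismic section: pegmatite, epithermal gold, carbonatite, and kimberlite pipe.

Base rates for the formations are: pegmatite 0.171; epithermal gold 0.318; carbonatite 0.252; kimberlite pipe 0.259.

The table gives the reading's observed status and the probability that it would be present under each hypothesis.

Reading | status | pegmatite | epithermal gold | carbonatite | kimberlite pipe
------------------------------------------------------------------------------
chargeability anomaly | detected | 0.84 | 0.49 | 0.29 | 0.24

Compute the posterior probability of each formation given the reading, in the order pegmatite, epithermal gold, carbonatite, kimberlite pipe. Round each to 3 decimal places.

0.330, 0.358, 0.168, 0.143

By Bayes' rule, the unnormalized weight for each hypothesis is prior × likelihood:
  pegmatite: 0.171 × 0.84 = 0.14364
  epithermal gold: 0.318 × 0.49 = 0.15582
  carbonatite: 0.252 × 0.29 = 0.07308
  kimberlite pipe: 0.259 × 0.24 = 0.06216
Normalizing constant Z = 0.14364 + 0.15582 + 0.07308 + 0.06216 = 0.4347.
P(pegmatite | evidence) = 0.14364 / 0.4347 ≈ 0.330
P(epithermal gold | evidence) = 0.15582 / 0.4347 ≈ 0.358
P(carbonatite | evidence) = 0.07308 / 0.4347 ≈ 0.168
P(kimberlite pipe | evidence) = 0.06216 / 0.4347 ≈ 0.143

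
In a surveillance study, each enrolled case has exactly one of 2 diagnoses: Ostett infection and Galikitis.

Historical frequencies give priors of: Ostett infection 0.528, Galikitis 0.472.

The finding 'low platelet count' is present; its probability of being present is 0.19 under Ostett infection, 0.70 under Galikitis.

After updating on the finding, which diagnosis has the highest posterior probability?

Multiply each prior by the likelihood of the finding:
  Ostett infection: 0.528 × 0.19 = 0.10032
  Galikitis: 0.472 × 0.70 = 0.3304
Normalizing constant Z = 0.10032 + 0.3304 = 0.43072.
P(Ostett infection | evidence) ≈ 0.10032 / 0.43072 ≈ 0.233
P(Galikitis | evidence) ≈ 0.3304 / 0.43072 ≈ 0.767
The largest is 0.767, so Galikitis is most probable.

Galikitis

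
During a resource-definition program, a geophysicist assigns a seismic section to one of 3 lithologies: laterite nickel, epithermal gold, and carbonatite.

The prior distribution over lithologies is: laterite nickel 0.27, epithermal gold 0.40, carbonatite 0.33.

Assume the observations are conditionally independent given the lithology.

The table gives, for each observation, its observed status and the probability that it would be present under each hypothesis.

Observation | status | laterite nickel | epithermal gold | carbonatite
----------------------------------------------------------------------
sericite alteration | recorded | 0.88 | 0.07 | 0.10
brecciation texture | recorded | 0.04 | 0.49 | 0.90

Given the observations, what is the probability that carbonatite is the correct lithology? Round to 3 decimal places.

By Bayes' rule with conditional independence, the unnormalized weight for each hypothesis is prior × ∏ likelihoods:
  laterite nickel: 0.27 × 0.88 × 0.04 = 0.009504
  epithermal gold: 0.40 × 0.07 × 0.49 = 0.01372
  carbonatite: 0.33 × 0.10 × 0.90 = 0.0297
Normalizing constant Z = 0.009504 + 0.01372 + 0.0297 = 0.052924.
P(carbonatite | evidence) = 0.0297 / 0.052924 ≈ 0.561.

0.561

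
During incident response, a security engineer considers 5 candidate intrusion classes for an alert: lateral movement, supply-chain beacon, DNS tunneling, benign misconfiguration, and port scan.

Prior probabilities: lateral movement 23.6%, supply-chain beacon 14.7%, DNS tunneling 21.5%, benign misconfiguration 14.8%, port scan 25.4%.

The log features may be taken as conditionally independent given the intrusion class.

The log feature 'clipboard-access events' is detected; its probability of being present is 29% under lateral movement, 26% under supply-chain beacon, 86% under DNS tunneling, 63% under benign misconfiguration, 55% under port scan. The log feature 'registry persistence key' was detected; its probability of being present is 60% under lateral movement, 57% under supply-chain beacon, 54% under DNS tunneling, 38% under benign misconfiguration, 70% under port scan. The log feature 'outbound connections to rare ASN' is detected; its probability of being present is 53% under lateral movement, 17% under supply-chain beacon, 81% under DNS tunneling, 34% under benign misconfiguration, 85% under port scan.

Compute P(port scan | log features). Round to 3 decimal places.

By Bayes' rule with conditional independence, the unnormalized weight for each hypothesis is prior × ∏ likelihoods:
  lateral movement: 0.236 × 0.29 × 0.60 × 0.53 = 0.021764
  supply-chain beacon: 0.147 × 0.26 × 0.57 × 0.17 = 0.0037035
  DNS tunneling: 0.215 × 0.86 × 0.54 × 0.81 = 0.080875
  benign misconfiguration: 0.148 × 0.63 × 0.38 × 0.34 = 0.012047
  port scan: 0.254 × 0.55 × 0.70 × 0.85 = 0.083122
The unnormalized weights sum to 0.20151.
P(port scan | evidence) = 0.083122 / 0.20151 ≈ 0.412.

0.412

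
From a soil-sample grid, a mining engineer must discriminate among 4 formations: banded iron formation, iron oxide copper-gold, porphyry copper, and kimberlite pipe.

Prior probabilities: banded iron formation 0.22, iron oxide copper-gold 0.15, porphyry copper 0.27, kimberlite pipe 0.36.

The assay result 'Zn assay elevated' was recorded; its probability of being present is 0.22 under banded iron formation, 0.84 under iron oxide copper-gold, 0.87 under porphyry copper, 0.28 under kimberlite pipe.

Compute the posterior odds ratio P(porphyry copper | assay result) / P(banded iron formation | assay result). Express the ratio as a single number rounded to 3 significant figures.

The normalizing constant cancels in an odds ratio, so compute prior × likelihood for the two hypotheses only:
  porphyry copper: 0.27 × 0.87 = 0.2349
  banded iron formation: 0.22 × 0.22 = 0.0484
Posterior odds = 0.2349 / 0.0484 ≈ 4.85.

4.85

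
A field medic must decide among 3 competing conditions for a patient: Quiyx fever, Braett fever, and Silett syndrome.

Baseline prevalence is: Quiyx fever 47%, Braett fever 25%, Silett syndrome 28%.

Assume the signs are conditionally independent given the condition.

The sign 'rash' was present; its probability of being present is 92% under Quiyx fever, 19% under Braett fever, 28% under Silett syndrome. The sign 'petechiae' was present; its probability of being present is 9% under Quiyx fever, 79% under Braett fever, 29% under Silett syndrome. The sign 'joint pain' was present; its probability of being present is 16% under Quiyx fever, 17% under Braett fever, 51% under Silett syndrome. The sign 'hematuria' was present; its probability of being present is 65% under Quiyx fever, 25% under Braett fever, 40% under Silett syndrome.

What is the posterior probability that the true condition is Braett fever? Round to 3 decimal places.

0.155

Multiply each prior by the joint likelihood of the sign pattern:
  Quiyx fever: 0.47 × 0.92 × 0.09 × 0.16 × 0.65 = 0.0040473
  Braett fever: 0.25 × 0.19 × 0.79 × 0.17 × 0.25 = 0.0015948
  Silett syndrome: 0.28 × 0.28 × 0.29 × 0.51 × 0.40 = 0.0046381
The unnormalized weights sum to 0.01028.
P(Braett fever | evidence) = 0.0015948 / 0.01028 ≈ 0.155.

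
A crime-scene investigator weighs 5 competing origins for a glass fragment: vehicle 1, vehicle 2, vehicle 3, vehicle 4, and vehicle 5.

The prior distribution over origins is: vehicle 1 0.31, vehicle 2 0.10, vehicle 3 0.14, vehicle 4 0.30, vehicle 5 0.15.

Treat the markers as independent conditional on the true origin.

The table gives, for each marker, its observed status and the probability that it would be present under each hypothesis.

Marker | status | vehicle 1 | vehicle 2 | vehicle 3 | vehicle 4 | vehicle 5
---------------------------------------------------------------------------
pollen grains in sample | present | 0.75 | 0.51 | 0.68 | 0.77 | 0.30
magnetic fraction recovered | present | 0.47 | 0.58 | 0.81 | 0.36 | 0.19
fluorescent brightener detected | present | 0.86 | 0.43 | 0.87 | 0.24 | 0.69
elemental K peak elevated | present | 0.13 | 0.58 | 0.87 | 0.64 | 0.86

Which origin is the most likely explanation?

vehicle 3

By Bayes' rule with conditional independence, the unnormalized weight for each hypothesis is prior × ∏ likelihoods:
  vehicle 1: 0.31 × 0.75 × 0.47 × 0.86 × 0.13 = 0.012217
  vehicle 2: 0.10 × 0.51 × 0.58 × 0.43 × 0.58 = 0.0073773
  vehicle 3: 0.14 × 0.68 × 0.81 × 0.87 × 0.87 = 0.058366
  vehicle 4: 0.30 × 0.77 × 0.36 × 0.24 × 0.64 = 0.012773
  vehicle 5: 0.15 × 0.30 × 0.19 × 0.69 × 0.86 = 0.0050736
The unnormalized weights sum to 0.095807.
P(vehicle 1 | evidence) ≈ 0.012217 / 0.095807 ≈ 0.128
P(vehicle 2 | evidence) ≈ 0.0073773 / 0.095807 ≈ 0.077
P(vehicle 3 | evidence) ≈ 0.058366 / 0.095807 ≈ 0.609
P(vehicle 4 | evidence) ≈ 0.012773 / 0.095807 ≈ 0.133
P(vehicle 5 | evidence) ≈ 0.0050736 / 0.095807 ≈ 0.053
The largest is 0.609, so vehicle 3 is most probable.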